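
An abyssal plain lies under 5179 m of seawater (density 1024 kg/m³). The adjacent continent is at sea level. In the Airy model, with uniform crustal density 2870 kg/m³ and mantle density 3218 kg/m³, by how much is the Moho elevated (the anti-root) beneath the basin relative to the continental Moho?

27500 m

For local isostatic compensation: replacing crust with seawater at the top is compensated by replacing crust with mantle at the base: d (ρ_c − ρ_w) = a (ρ_m − ρ_c).
a = d (ρ_c − ρ_w)/(ρ_m − ρ_c) = 5179 m × 1846/348 = 27500 m.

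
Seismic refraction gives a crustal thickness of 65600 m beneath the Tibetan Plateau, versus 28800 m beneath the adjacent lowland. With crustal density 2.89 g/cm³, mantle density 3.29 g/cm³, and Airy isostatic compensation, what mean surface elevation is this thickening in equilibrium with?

4470 m

Excess crust Δ = 65600 m − 28800 m = 36800 m, split between elevation h and root r with h + r = Δ.
Airy balance ρ_c h = (ρ_m − ρ_c) r gives r = h ρ_c/(ρ_m − ρ_c), so h (1 + ρ_c/(ρ_m − ρ_c)) = Δ, i.e. h = Δ (ρ_m − ρ_c)/ρ_m.
h = 36800 m × 0.4/3.29 = 4470 m.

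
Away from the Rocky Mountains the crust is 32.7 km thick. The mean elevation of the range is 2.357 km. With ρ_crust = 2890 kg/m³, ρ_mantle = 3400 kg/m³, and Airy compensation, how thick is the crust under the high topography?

48.4 km

Root depth r = h ρ_c / (ρ_m − ρ_c) = 2.357 km × 2890 / 510 = 13.36 km.
Total thickness = T + h + r = 32.7 km + 2.357 km + 13.36 km = 48.4 km.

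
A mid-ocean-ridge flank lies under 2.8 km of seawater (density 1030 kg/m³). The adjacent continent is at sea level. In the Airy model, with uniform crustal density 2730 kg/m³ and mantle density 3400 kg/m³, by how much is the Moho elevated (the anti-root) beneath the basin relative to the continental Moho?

Isostatic balance requires: replacing crust with seawater at the top is compensated by replacing crust with mantle at the base: d (ρ_c − ρ_w) = a (ρ_m − ρ_c).
a = d (ρ_c − ρ_w)/(ρ_m − ρ_c) = 2.8 km × 1700/670 = 7.1 km.

7.1 km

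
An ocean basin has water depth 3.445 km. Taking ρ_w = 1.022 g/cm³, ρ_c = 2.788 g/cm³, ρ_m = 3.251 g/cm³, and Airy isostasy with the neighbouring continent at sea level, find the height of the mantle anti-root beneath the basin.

By Archimedes' principle applied to the lithosphere: replacing crust with seawater at the top is compensated by replacing crust with mantle at the base: d (ρ_c − ρ_w) = a (ρ_m − ρ_c).
a = d (ρ_c − ρ_w)/(ρ_m − ρ_c) = 3.445 km × 1.766/0.463 = 13.1 km.

13.1 km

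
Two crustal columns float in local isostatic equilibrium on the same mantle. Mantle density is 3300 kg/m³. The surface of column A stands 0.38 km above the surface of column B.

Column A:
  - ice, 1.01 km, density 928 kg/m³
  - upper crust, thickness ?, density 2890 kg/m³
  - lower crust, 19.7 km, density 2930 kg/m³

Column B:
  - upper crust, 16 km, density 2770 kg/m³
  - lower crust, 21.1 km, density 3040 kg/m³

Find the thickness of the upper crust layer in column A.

Take the compensation level at the base of the deeper column (depth z_c below the surface of column A) and equate Σ ρ_i t_i down to z_c; mantle fills any gap and the z_c terms cancel.
Column A: 1.01×928 + x×2890 + 19.7×2930 + (z_c − 20.71 − x)×3300
Column B: 0.38×0 + 16×2770 + 21.1×3040 + (z_c − 0.38 − 37.1)×3300
The z_c×3300 term appears on both sides and cancels. Collect the known terms of each column as K = Σ(ρt)_known − 3300 × (depth of known layers): K_A = 58658.28 − 3300×20.71 = −9684.72; K_B = 108464 − 3300×(0.38 + 37.1) = −15220.
Balance: K_A − x×(3300 − 2890) = K_B, so x = (K_A − K_B)/(3300 − 2890) = 5535.28/410 = 13.5 km.

13.5 km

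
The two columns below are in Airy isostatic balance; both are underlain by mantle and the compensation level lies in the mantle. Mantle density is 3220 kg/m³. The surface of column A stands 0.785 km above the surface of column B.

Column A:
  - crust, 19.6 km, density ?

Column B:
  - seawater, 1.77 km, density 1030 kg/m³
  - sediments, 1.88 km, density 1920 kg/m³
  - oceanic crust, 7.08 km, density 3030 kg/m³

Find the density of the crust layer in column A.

2700 kg/m³

Take the compensation level at the base of the deeper column (depth z_c below the surface of column A) and equate Σ ρ_i t_i down to z_c; mantle fills any gap and the z_c terms cancel.
Column A: 19.6×ρ + (z_c − 19.6)×3220
Column B: 0.785×0 + 1.77×1030 + 1.88×1920 + 7.08×3030 + (z_c − 0.785 − 10.73)×3220
The z_c×3220 term appears on both sides and cancels. Collect the known terms of each column as K = Σ(ρt)_known − 3220 × (depth of known layers): K_A = 0 − 3220×19.6 = −63112; K_B = 26885.1 − 3220×(0.785 + 10.73) = −10193.2.
Balance: K_A + 19.6×ρ = K_B, so ρ = (K_B − K_A)/19.6 = 52918.8/19.6 = 2700 kg/m³.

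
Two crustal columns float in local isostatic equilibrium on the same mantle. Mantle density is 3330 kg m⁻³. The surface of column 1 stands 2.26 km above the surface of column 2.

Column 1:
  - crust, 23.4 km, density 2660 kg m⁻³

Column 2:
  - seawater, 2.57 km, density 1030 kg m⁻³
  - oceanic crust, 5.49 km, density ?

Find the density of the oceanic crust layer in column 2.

Take the compensation level at the base of the deeper column (depth z_c below the surface of column 1) and equate Σ ρ_i t_i down to z_c; mantle fills any gap and the z_c terms cancel.
Column 1: 23.4×2660 + (z_c − 23.4)×3330
Column 2: 2.26×0 + 2.57×1030 + 5.49×ρ + (z_c − 2.26 − 8.06)×3330
The z_c×3330 term appears on both sides and cancels. Collect the known terms of each column as K = Σ(ρt)_known − 3330 × (depth of known layers): K_1 = 62244 − 3330×23.4 = −15678; K_2 = 2647.1 − 3330×(2.26 + 8.06) = −31718.5.
Balance: K_1 = K_2 + 5.49×ρ, so ρ = (K_1 − K_2)/5.49 = 16040.5/5.49 = 2920 kg m⁻³.

2920 kg m⁻³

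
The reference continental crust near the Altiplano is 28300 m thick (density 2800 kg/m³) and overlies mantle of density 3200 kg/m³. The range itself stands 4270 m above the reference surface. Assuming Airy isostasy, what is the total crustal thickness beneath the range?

Root depth r = h ρ_c / (ρ_m − ρ_c) = 4270 m × 2800 / 400 = 29890 m.
Total thickness = T + h + r = 28300 m + 4270 m + 29890 m = 62500 m.

62500 m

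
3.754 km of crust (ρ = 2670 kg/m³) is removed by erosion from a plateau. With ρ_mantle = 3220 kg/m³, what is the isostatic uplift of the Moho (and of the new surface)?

Unloading: uplift u = e ρ_c/ρ_m = 3.754 km × 2670/3220 = 3.11 km.

3.11 km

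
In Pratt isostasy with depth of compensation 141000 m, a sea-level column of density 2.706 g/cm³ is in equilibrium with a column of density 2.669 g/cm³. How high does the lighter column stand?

1950 m

ρ_ref D = ρ (D + h) → h = D (ρ_ref − ρ)/ρ.
h = 141000 m × (2.706 − 2.669)/2.669 = 1950 m.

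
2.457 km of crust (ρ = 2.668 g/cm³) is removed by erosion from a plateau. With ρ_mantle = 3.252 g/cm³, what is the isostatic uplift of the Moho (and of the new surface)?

2.02 km

Unloading: uplift u = e ρ_c/ρ_m = 2.457 km × 2.668/3.252 = 2.02 km.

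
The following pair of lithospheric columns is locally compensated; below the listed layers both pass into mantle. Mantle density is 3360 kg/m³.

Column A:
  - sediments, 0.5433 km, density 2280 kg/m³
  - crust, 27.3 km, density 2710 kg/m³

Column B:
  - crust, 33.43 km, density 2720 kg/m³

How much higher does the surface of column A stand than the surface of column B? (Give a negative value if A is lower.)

−0.912 km

For any compensation level in the mantle, the mantle terms cancel and isostasy reduces to e = (Σt_A − Σt_B) − (Σ(ρt)_A − Σ(ρt)_B) / ρ_m.
Σt_A = 27.8433 km; Σt_B = 33.43 km; Σ(ρt)_A = 75221.724; Σ(ρt)_B = 90929.6 (in km·kg/m³).
e = (27.8433 − 33.43) − (75221.724 − 90929.6) / 3360 = −0.912 km.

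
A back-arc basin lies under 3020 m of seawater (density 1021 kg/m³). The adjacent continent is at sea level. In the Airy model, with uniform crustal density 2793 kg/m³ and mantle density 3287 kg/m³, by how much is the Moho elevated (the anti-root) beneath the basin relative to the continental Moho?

10800 m

By Archimedes' principle applied to the lithosphere: replacing crust with seawater at the top is compensated by replacing crust with mantle at the base: d (ρ_c − ρ_w) = a (ρ_m − ρ_c).
a = d (ρ_c − ρ_w)/(ρ_m − ρ_c) = 3020 m × 1772/494 = 10800 m.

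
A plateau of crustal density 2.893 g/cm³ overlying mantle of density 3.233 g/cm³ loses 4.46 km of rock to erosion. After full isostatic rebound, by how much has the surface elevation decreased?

0.469 km

Rebound u = e ρ_c/ρ_m = 4.46 km × 2.893/3.233 = 3.991 km.
Net surface drop = e − u = 4.46 km − 3.991 km = e (ρ_m − ρ_c)/ρ_m = 0.469 km.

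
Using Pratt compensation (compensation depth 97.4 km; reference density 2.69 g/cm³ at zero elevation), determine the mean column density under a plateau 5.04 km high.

2.56 g/cm³

Pratt balance: ρ_ref D = ρ (D + h).
ρ = ρ_ref D/(D + h) = 2.69 × 97.4 km/(97.4 km + 5.04 km) = 2.56 g/cm³.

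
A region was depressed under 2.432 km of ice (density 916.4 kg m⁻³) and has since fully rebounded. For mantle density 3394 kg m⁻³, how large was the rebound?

0.657 km

Removing the load lets mantle flow back in; uplift u satisfies ρ_ice t = ρ_m u.
u = t ρ_ice/ρ_m = 2.432 km × 916.4/3394 = 0.657 km.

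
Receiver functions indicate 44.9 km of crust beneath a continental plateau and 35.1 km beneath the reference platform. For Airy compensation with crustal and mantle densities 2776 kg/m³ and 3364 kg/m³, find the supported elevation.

Excess crust Δ = 44.9 km − 35.1 km = 9.8 km, split between elevation h and root r with h + r = Δ.
Airy balance ρ_c h = (ρ_m − ρ_c) r gives r = h ρ_c/(ρ_m − ρ_c), so h (1 + ρ_c/(ρ_m − ρ_c)) = Δ, i.e. h = Δ (ρ_m − ρ_c)/ρ_m.
h = 9.8 km × 588/3364 = 1.71 km.

1.71 km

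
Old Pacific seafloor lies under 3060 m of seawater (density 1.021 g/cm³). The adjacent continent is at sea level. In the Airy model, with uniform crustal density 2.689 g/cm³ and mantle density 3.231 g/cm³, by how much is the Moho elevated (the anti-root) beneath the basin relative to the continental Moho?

9420 m

In Airy isostatic equilibrium: replacing crust with seawater at the top is compensated by replacing crust with mantle at the base: d (ρ_c − ρ_w) = a (ρ_m − ρ_c).
a = d (ρ_c − ρ_w)/(ρ_m − ρ_c) = 3060 m × 1.668/0.542 = 9420 m.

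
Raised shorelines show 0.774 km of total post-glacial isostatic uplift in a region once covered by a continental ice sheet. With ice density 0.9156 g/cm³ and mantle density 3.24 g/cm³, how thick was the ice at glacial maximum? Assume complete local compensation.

2.74 km

u = t ρ_ice/ρ_m → t = u ρ_m/ρ_ice = 0.774 km × 3.24/0.9156 = 2.74 km.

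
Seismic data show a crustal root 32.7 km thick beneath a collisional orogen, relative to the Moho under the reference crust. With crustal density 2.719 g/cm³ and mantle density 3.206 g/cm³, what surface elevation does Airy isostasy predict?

For local isostatic compensation: ρ_c h = (ρ_m − ρ_c) r.
h = r (ρ_m − ρ_c) / ρ_c = 32.7 km × (3.206 − 2.719) / 2.719 = 5.86 km.

5.86 km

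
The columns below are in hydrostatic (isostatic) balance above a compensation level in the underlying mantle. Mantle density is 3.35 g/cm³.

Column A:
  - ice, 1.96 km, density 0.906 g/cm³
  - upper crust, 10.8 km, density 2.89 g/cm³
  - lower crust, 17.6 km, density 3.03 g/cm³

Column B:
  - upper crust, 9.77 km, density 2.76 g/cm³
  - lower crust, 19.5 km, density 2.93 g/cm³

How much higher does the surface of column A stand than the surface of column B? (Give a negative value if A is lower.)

For any compensation level in the mantle, the mantle terms cancel and isostasy reduces to e = (Σt_A − Σt_B) − (Σ(ρt)_A − Σ(ρt)_B) / ρ_m.
Σt_A = 30.36 km; Σt_B = 29.27 km; Σ(ρt)_A = 86.31576; Σ(ρt)_B = 84.1002 (in km·g/cm³).
e = (30.36 − 29.27) − (86.31576 − 84.1002) / 3.35 = 0.429 km.

0.429 km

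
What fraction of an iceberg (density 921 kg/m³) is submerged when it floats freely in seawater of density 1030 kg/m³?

Submerged fraction = ρ_obj/ρ_fluid = 921/1030 = 0.894.

0.894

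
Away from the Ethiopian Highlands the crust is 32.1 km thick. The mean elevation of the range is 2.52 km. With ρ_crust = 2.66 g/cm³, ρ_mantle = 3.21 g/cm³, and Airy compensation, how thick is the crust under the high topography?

Root depth r = h ρ_c / (ρ_m − ρ_c) = 2.52 km × 2.66 / 0.55 = 12.19 km.
Total thickness = T + h + r = 32.1 km + 2.52 km + 12.19 km = 46.8 km.

46.8 km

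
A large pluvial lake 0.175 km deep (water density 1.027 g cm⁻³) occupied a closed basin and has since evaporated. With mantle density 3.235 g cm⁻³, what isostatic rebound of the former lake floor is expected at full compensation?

0.0556 km

u = d ρ_w/ρ_m = 0.175 km × 1.027/3.235 = 0.0556 km.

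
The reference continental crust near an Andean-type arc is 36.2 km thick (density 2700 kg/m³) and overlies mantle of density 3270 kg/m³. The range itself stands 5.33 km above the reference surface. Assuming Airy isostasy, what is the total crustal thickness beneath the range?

Root depth r = h ρ_c / (ρ_m − ρ_c) = 5.33 km × 2700 / 570 = 25.25 km.
Total thickness = T + h + r = 36.2 km + 5.33 km + 25.25 km = 66.8 km.

66.8 km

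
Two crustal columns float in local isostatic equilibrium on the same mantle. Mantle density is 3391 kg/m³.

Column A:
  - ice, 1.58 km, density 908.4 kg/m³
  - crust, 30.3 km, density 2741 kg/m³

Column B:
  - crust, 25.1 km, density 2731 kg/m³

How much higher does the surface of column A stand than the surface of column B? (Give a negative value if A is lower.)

For any compensation level in the mantle, the mantle terms cancel and isostasy reduces to e = (Σt_A − Σt_B) − (Σ(ρt)_A − Σ(ρt)_B) / ρ_m.
Σt_A = 31.88 km; Σt_B = 25.1 km; Σ(ρt)_A = 84487.572; Σ(ρt)_B = 68548.1 (in km·kg/m³).
e = (31.88 − 25.1) − (84487.572 − 68548.1) / 3391 = 2.08 km.

2.08 km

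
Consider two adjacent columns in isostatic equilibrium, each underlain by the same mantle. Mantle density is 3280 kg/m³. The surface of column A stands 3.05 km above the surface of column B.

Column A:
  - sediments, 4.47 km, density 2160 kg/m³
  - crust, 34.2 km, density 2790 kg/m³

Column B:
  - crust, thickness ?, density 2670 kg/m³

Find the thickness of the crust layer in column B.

Take the compensation level at the base of the deeper column (depth z_c below the surface of column A) and equate Σ ρ_i t_i down to z_c; mantle fills any gap and the z_c terms cancel.
Column A: 4.47×2160 + 34.2×2790 + (z_c − 38.67)×3280
Column B: 3.05×0 + x×2670 + (z_c − 3.05 − 0 − x)×3280
The z_c×3280 term appears on both sides and cancels. Collect the known terms of each column as K = Σ(ρt)_known − 3280 × (depth of known layers): K_A = 105073.2 − 3280×38.67 = −21764.4; K_B = 0 − 3280×(3.05 + 0) = −10004.
Balance: K_A = K_B − x×(3280 − 2670), so x = (K_B − K_A)/(3280 − 2670) = 11760.4/610 = 19.3 km.

19.3 km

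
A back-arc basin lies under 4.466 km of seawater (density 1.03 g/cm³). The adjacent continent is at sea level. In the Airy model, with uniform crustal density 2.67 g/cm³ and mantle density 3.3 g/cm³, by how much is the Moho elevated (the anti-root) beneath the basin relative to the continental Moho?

In Airy isostatic equilibrium: replacing crust with seawater at the top is compensated by replacing crust with mantle at the base: d (ρ_c − ρ_w) = a (ρ_m − ρ_c).
a = d (ρ_c − ρ_w)/(ρ_m − ρ_c) = 4.466 km × 1.64/0.63 = 11.6 km.

11.6 km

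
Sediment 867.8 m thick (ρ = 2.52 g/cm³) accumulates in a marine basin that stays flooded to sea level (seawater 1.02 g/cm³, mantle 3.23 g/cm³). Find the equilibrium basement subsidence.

589 m

Submarine loading: the sediment displaces seawater, and the subsidence is in turn flooded, so s (ρ_m − ρ_w) = t (ρ_sed − ρ_w).
s = 867.8 m × (2.52 − 1.02) / (3.23 − 1.02) = 589 m.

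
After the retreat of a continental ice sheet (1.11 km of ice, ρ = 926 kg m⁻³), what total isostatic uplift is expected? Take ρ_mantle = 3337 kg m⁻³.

0.308 km

Removing the load lets mantle flow back in; uplift u satisfies ρ_ice t = ρ_m u.
u = t ρ_ice/ρ_m = 1.11 km × 926/3337 = 0.308 km.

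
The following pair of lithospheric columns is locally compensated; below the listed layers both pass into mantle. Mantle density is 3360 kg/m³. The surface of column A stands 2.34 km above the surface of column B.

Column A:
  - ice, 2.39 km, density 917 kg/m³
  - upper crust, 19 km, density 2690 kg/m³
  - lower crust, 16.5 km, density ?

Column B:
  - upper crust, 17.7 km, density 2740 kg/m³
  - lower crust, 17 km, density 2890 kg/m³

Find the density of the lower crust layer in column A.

Take the compensation level at the base of the deeper column (depth z_c below the surface of column A) and equate Σ ρ_i t_i down to z_c; mantle fills any gap and the z_c terms cancel.
Column A: 2.39×917 + 19×2690 + 16.5×ρ + (z_c − 37.89)×3360
Column B: 2.34×0 + 17.7×2740 + 17×2890 + (z_c − 2.34 − 34.7)×3360
The z_c×3360 term appears on both sides and cancels. Collect the known terms of each column as K = Σ(ρt)_known − 3360 × (depth of known layers): K_A = 53301.63 − 3360×37.89 = −74008.77; K_B = 97628 − 3360×(2.34 + 34.7) = −26826.4.
Balance: K_A + 16.5×ρ = K_B, so ρ = (K_B − K_A)/16.5 = 47182.4/16.5 = 2860 kg/m³.

2860 kg/m³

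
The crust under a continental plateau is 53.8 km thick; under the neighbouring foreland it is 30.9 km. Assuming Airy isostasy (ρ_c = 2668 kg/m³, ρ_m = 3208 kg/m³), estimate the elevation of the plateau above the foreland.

3.85 km

Excess crust Δ = 53.8 km − 30.9 km = 22.9 km, split between elevation h and root r with h + r = Δ.
Airy balance ρ_c h = (ρ_m − ρ_c) r gives r = h ρ_c/(ρ_m − ρ_c), so h (1 + ρ_c/(ρ_m − ρ_c)) = Δ, i.e. h = Δ (ρ_m − ρ_c)/ρ_m.
h = 22.9 km × 540/3208 = 3.85 km.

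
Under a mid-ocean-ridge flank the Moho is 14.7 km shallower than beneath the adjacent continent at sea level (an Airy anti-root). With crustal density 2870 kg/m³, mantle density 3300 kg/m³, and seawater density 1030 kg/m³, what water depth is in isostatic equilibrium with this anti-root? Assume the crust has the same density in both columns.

Replacing a thickness d of crust by seawater at the top must be balanced by replacing crust with mantle at the base: d (ρ_c − ρ_w) = a (ρ_m − ρ_c).
d = a (ρ_m − ρ_c)/(ρ_c − ρ_w) = 14.7 km × 430/1840 = 3.44 km.

3.44 km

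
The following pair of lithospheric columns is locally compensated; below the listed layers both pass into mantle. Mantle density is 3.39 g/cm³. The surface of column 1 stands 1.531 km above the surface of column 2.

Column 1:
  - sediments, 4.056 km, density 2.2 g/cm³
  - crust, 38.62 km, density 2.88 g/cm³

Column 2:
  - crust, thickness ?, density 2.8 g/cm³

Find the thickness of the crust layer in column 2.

Take the compensation level at the base of the deeper column (depth z_c below the surface of column 1) and equate Σ ρ_i t_i down to z_c; mantle fills any gap and the z_c terms cancel.
Column 1: 4.056×2.2 + 38.62×2.88 + (z_c − 42.676)×3.39
Column 2: 1.531×0 + x×2.8 + (z_c − 1.531 − 0 − x)×3.39
The z_c×3.39 term appears on both sides and cancels. Collect the known terms of each column as K = Σ(ρt)_known − 3.39 × (depth of known layers): K_1 = 120.1488 − 3.39×42.676 = −24.52284; K_2 = 0 − 3.39×(1.531 + 0) = −5.19009.
Balance: K_1 = K_2 − x×(3.39 − 2.8), so x = (K_2 − K_1)/(3.39 − 2.8) = 19.3328/0.59 = 32.8 km.

32.8 km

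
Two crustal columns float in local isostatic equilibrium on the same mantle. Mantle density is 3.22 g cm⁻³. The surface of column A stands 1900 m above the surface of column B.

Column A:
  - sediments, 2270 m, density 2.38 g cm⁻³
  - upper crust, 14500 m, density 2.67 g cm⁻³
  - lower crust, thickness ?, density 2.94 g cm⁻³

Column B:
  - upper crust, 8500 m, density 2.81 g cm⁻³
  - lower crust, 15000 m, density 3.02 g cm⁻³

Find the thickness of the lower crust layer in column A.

Take the compensation level at the base of the deeper column (depth z_c below the surface of column A) and equate Σ ρ_i t_i down to z_c; mantle fills any gap and the z_c terms cancel.
Column A: 2270×2.38 + 14500×2.67 + x×2.94 + (z_c − 16770 − x)×3.22
Column B: 1900×0 + 8500×2.81 + 15000×3.02 + (z_c − 1900 − 23500)×3.22
The z_c×3.22 term appears on both sides and cancels. Collect the known terms of each column as K = Σ(ρt)_known − 3.22 × (depth of known layers): K_A = 44117.6 − 3.22×16770 = −9881.8; K_B = 69185 − 3.22×(1900 + 23500) = −12603.
Balance: K_A − x×(3.22 − 2.94) = K_B, so x = (K_A − K_B)/(3.22 − 2.94) = 2721.2/0.28 = 9720 m.

9720 m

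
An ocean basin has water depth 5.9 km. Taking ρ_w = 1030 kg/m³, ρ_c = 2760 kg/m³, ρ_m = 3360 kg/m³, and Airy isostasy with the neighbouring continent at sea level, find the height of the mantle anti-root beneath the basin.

17 km

For local isostatic compensation: replacing crust with seawater at the top is compensated by replacing crust with mantle at the base: d (ρ_c − ρ_w) = a (ρ_m − ρ_c).
a = d (ρ_c − ρ_w)/(ρ_m − ρ_c) = 5.9 km × 1730/600 = 17 km.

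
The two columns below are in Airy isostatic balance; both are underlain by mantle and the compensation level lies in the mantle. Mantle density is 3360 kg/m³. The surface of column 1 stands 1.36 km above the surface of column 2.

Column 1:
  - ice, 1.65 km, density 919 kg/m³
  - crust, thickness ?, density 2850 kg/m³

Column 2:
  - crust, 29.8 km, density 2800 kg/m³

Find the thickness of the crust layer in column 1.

33.8 km

Take the compensation level at the base of the deeper column (depth z_c below the surface of column 1) and equate Σ ρ_i t_i down to z_c; mantle fills any gap and the z_c terms cancel.
Column 1: 1.65×919 + x×2850 + (z_c − 1.65 − x)×3360
Column 2: 1.36×0 + 29.8×2800 + (z_c − 1.36 − 29.8)×3360
The z_c×3360 term appears on both sides and cancels. Collect the known terms of each column as K = Σ(ρt)_known − 3360 × (depth of known layers): K_1 = 1516.35 − 3360×1.65 = −4027.65; K_2 = 83440 − 3360×(1.36 + 29.8) = −21257.6.
Balance: K_1 − x×(3360 − 2850) = K_2, so x = (K_1 − K_2)/(3360 − 2850) = 17230/510 = 33.8 km.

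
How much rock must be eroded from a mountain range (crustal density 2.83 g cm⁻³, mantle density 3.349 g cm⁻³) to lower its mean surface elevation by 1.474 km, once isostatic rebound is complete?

9.51 km

Net drop Δ = e − u = e − e ρ_c/ρ_m = e (ρ_m − ρ_c)/ρ_m.
e = Δ ρ_m/(ρ_m − ρ_c) = 1.474 km × 3.349/0.519 = 9.51 km.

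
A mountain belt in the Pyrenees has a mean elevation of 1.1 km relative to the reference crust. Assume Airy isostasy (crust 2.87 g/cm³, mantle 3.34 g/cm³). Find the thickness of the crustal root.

6.72 km

Balancing pressure at the compensation depth: the weight of the topography is balanced by the buoyancy of the root, ρ_c h = (ρ_m − ρ_c) r.
r = h · ρ_c / (ρ_m − ρ_c) = 1.1 km × 2.87 / (3.34 − 2.87) = 6.72 km.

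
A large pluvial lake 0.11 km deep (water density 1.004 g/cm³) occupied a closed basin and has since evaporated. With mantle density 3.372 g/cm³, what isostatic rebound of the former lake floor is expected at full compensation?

0.0328 km

u = d ρ_w/ρ_m = 0.11 km × 1.004/3.372 = 0.0328 km.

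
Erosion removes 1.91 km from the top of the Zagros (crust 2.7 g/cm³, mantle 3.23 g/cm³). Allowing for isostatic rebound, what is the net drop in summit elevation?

0.313 km

Rebound u = e ρ_c/ρ_m = 1.91 km × 2.7/3.23 = 1.597 km.
Net surface drop = e − u = 1.91 km − 1.597 km = e (ρ_m − ρ_c)/ρ_m = 0.313 km.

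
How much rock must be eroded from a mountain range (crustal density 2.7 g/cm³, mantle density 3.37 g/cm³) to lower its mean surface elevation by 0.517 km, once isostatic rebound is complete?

Net drop Δ = e − u = e − e ρ_c/ρ_m = e (ρ_m − ρ_c)/ρ_m.
e = Δ ρ_m/(ρ_m − ρ_c) = 0.517 km × 3.37/0.67 = 2.6 km.

2.6 km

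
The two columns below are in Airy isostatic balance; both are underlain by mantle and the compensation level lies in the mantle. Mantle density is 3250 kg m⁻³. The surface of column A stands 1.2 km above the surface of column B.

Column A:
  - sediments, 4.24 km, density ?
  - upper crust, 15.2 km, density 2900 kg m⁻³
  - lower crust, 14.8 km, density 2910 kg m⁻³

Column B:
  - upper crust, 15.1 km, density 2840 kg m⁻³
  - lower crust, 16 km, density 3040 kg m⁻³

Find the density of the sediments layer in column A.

2520 kg m⁻³

Take the compensation level at the base of the deeper column (depth z_c below the surface of column A) and equate Σ ρ_i t_i down to z_c; mantle fills any gap and the z_c terms cancel.
Column A: 4.24×ρ + 15.2×2900 + 14.8×2910 + (z_c − 34.24)×3250
Column B: 1.2×0 + 15.1×2840 + 16×3040 + (z_c − 1.2 − 31.1)×3250
The z_c×3250 term appears on both sides and cancels. Collect the known terms of each column as K = Σ(ρt)_known − 3250 × (depth of known layers): K_A = 87148 − 3250×34.24 = −24132; K_B = 91524 − 3250×(1.2 + 31.1) = −13451.
Balance: K_A + 4.24×ρ = K_B, so ρ = (K_B − K_A)/4.24 = 10681/4.24 = 2520 kg m⁻³.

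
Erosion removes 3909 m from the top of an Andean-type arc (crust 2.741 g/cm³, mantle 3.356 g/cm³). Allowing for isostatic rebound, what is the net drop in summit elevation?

716 m

Rebound u = e ρ_c/ρ_m = 3909 m × 2.741/3.356 = 3193 m.
Net surface drop = e − u = 3909 m − 3193 m = e (ρ_m − ρ_c)/ρ_m = 716 m.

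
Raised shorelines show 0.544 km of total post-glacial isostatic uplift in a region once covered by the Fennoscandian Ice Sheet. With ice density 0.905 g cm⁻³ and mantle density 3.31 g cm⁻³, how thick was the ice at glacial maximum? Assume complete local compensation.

1.99 km

u = t ρ_ice/ρ_m → t = u ρ_m/ρ_ice = 0.544 km × 3.31/0.905 = 1.99 km.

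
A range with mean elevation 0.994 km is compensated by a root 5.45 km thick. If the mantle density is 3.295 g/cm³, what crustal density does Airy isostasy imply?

ρ_c h = (ρ_m − ρ_c) r → ρ_c (h + r) = ρ_m r → ρ_c = ρ_m r / (h + r).
ρ_c = 3.295 × 5.45 km / (0.994 km + 5.45 km) = 2.79 g/cm³.

2.79 g/cm³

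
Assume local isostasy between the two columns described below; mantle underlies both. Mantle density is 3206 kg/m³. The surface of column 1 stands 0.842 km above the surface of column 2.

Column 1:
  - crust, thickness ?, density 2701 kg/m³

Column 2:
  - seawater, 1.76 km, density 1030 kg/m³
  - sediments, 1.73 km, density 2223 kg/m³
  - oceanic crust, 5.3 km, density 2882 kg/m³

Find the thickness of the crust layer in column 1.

Take the compensation level at the base of the deeper column (depth z_c below the surface of column 1) and equate Σ ρ_i t_i down to z_c; mantle fills any gap and the z_c terms cancel.
Column 1: x×2701 + (z_c − 0 − x)×3206
Column 2: 0.842×0 + 1.76×1030 + 1.73×2223 + 5.3×2882 + (z_c − 0.842 − 8.79)×3206
The z_c×3206 term appears on both sides and cancels. Collect the known terms of each column as K = Σ(ρt)_known − 3206 × (depth of known layers): K_1 = 0 − 3206×0 = 0; K_2 = 20933.19 − 3206×(0.842 + 8.79) = −9947.002.
Balance: K_1 − x×(3206 − 2701) = K_2, so x = (K_1 − K_2)/(3206 − 2701) = 9947/505 = 19.7 km.

19.7 km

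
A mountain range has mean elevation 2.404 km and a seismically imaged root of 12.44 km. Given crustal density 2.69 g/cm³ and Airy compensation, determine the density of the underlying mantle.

Airy balance: ρ_c h = (ρ_m − ρ_c) r → ρ_m = ρ_c (1 + h/r).
ρ_m = 2.69 × (1 + 2.404 km/12.44 km) = 3.21 g/cm³.

3.21 g/cm³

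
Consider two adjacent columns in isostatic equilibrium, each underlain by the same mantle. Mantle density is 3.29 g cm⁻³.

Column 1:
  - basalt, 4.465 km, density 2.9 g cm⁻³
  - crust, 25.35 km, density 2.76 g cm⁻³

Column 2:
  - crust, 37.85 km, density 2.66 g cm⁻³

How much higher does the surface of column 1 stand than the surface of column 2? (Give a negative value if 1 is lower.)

For any compensation level in the mantle, the mantle terms cancel and isostasy reduces to e = (Σt_1 − Σt_2) − (Σ(ρt)_1 − Σ(ρt)_2) / ρ_m.
Σt_1 = 29.815 km; Σt_2 = 37.85 km; Σ(ρt)_1 = 82.9145; Σ(ρt)_2 = 100.681 (in km·g cm⁻³).
e = (29.815 − 37.85) − (82.9145 − 100.681) / 3.29 = −2.63 km.

−2.63 km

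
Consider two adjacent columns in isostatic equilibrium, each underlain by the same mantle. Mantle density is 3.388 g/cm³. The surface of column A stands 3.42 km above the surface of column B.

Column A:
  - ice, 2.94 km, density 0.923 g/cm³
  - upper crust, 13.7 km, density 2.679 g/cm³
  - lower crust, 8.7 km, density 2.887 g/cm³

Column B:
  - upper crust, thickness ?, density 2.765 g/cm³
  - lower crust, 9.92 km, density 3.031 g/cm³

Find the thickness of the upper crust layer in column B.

9.94 km

Take the compensation level at the base of the deeper column (depth z_c below the surface of column A) and equate Σ ρ_i t_i down to z_c; mantle fills any gap and the z_c terms cancel.
Column A: 2.94×0.923 + 13.7×2.679 + 8.7×2.887 + (z_c − 25.34)×3.388
Column B: 3.42×0 + x×2.765 + 9.92×3.031 + (z_c − 3.42 − 9.92 − x)×3.388
The z_c×3.388 term appears on both sides and cancels. Collect the known terms of each column as K = Σ(ρt)_known − 3.388 × (depth of known layers): K_A = 64.53282 − 3.388×25.34 = −21.3191; K_B = 30.06752 − 3.388×(3.42 + 9.92) = −15.1284.
Balance: K_A = K_B − x×(3.388 − 2.765), so x = (K_B − K_A)/(3.388 − 2.765) = 6.1907/0.623 = 9.94 km.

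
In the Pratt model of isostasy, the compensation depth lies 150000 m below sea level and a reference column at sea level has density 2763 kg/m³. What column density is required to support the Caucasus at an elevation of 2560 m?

Pratt balance: ρ_ref D = ρ (D + h).
ρ = ρ_ref D/(D + h) = 2763 × 150000 m/(150000 m + 2560 m) = 2720 kg/m³.

2720 kg/m³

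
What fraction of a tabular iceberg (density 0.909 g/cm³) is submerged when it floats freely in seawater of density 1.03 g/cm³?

0.883

Submerged fraction = ρ_obj/ρ_fluid = 0.909/1.03 = 0.883.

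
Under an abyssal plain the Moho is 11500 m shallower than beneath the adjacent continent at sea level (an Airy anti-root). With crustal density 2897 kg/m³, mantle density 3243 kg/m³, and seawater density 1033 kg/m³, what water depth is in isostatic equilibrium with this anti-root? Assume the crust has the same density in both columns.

2130 m

Replacing a thickness d of crust by seawater at the top must be balanced by replacing crust with mantle at the base: d (ρ_c − ρ_w) = a (ρ_m − ρ_c).
d = a (ρ_m − ρ_c)/(ρ_c − ρ_w) = 11500 m × 346/1864 = 2130 m.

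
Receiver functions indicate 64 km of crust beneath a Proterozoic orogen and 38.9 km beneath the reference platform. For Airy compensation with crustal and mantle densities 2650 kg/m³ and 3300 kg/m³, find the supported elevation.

Excess crust Δ = 64 km − 38.9 km = 25.1 km, split between elevation h and root r with h + r = Δ.
Airy balance ρ_c h = (ρ_m − ρ_c) r gives r = h ρ_c/(ρ_m − ρ_c), so h (1 + ρ_c/(ρ_m − ρ_c)) = Δ, i.e. h = Δ (ρ_m − ρ_c)/ρ_m.
h = 25.1 km × 650/3300 = 4.94 km.

4.94 km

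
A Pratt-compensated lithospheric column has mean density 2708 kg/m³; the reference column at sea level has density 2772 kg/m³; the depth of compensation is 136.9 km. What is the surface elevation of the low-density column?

3.24 km

ρ_ref D = ρ (D + h) → h = D (ρ_ref − ρ)/ρ.
h = 136.9 km × (2772 − 2708)/2708 = 3.24 km.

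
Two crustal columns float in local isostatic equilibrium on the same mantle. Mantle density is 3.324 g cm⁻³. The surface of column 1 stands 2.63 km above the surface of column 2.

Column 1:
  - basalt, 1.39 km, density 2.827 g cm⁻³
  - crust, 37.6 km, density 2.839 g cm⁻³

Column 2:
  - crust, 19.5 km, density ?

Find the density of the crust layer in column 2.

Take the compensation level at the base of the deeper column (depth z_c below the surface of column 1) and equate Σ ρ_i t_i down to z_c; mantle fills any gap and the z_c terms cancel.
Column 1: 1.39×2.827 + 37.6×2.839 + (z_c − 38.99)×3.324
Column 2: 2.63×0 + 19.5×ρ + (z_c − 2.63 − 19.5)×3.324
The z_c×3.324 term appears on both sides and cancels. Collect the known terms of each column as K = Σ(ρt)_known − 3.324 × (depth of known layers): K_1 = 110.67593 − 3.324×38.99 = −18.92683; K_2 = 0 − 3.324×(2.63 + 19.5) = −73.56012.
Balance: K_1 = K_2 + 19.5×ρ, so ρ = (K_1 − K_2)/19.5 = 54.6333/19.5 = 2.8 g cm⁻³.

2.8 g cm⁻³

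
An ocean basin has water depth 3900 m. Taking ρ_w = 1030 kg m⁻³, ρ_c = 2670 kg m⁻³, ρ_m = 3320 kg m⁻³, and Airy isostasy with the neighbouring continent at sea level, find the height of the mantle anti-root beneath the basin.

Equating mass per unit area of the two columns: replacing crust with seawater at the top is compensated by replacing crust with mantle at the base: d (ρ_c − ρ_w) = a (ρ_m − ρ_c).
a = d (ρ_c − ρ_w)/(ρ_m − ρ_c) = 3900 m × 1640/650 = 9840 m.

9840 m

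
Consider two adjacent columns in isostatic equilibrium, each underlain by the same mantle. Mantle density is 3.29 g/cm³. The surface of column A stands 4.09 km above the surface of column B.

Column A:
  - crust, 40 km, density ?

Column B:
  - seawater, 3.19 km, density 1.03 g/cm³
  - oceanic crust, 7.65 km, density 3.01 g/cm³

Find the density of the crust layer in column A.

2.72 g/cm³

Take the compensation level at the base of the deeper column (depth z_c below the surface of column A) and equate Σ ρ_i t_i down to z_c; mantle fills any gap and the z_c terms cancel.
Column A: 40×ρ + (z_c − 40)×3.29
Column B: 4.09×0 + 3.19×1.03 + 7.65×3.01 + (z_c − 4.09 − 10.84)×3.29
The z_c×3.29 term appears on both sides and cancels. Collect the known terms of each column as K = Σ(ρt)_known − 3.29 × (depth of known layers): K_A = 0 − 3.29×40 = −131.6; K_B = 26.3122 − 3.29×(4.09 + 10.84) = −22.8075.
Balance: K_A + 40×ρ = K_B, so ρ = (K_B − K_A)/40 = 108.792/40 = 2.72 g/cm³.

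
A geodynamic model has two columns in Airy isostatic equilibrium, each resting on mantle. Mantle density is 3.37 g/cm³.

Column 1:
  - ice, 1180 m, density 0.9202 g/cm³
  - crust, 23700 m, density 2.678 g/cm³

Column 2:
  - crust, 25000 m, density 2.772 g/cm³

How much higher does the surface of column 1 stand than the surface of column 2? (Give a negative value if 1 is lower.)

For any compensation level in the mantle, the mantle terms cancel and isostasy reduces to e = (Σt_1 − Σt_2) − (Σ(ρt)_1 − Σ(ρt)_2) / ρ_m.
Σt_1 = 24880 m; Σt_2 = 25000 m; Σ(ρt)_1 = 64554.436; Σ(ρt)_2 = 69300 (in m·g/cm³).
e = (24880 − 25000) − (64554.436 − 69300) / 3.37 = 1290 m.

1290 m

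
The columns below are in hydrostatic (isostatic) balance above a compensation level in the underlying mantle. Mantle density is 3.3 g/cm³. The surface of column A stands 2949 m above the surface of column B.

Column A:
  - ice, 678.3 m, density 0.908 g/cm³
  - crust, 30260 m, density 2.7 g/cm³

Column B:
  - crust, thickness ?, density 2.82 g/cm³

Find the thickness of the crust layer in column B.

Take the compensation level at the base of the deeper column (depth z_c below the surface of column A) and equate Σ ρ_i t_i down to z_c; mantle fills any gap and the z_c terms cancel.
Column A: 678.3×0.908 + 30260×2.7 + (z_c − 30938.3)×3.3
Column B: 2949×0 + x×2.82 + (z_c − 2949 − 0 − x)×3.3
The z_c×3.3 term appears on both sides and cancels. Collect the known terms of each column as K = Σ(ρt)_known − 3.3 × (depth of known layers): K_A = 82317.8964 − 3.3×30938.3 = −19778.4936; K_B = 0 − 3.3×(2949 + 0) = −9731.7.
Balance: K_A = K_B − x×(3.3 − 2.82), so x = (K_B − K_A)/(3.3 − 2.82) = 10046.8/0.48 = 20900 m.

20900 m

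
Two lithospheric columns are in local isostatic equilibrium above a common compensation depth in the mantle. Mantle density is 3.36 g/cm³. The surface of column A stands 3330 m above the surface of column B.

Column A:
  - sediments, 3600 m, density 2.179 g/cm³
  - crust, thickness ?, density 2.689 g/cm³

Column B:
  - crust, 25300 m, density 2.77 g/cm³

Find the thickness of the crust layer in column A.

32600 m

Take the compensation level at the base of the deeper column (depth z_c below the surface of column A) and equate Σ ρ_i t_i down to z_c; mantle fills any gap and the z_c terms cancel.
Column A: 3600×2.179 + x×2.689 + (z_c − 3600 − x)×3.36
Column B: 3330×0 + 25300×2.77 + (z_c − 3330 − 25300)×3.36
The z_c×3.36 term appears on both sides and cancels. Collect the known terms of each column as K = Σ(ρt)_known − 3.36 × (depth of known layers): K_A = 7844.4 − 3.36×3600 = −4251.6; K_B = 70081 − 3.36×(3330 + 25300) = −26115.8.
Balance: K_A − x×(3.36 − 2.689) = K_B, so x = (K_A − K_B)/(3.36 − 2.689) = 21864.2/0.671 = 32600 m.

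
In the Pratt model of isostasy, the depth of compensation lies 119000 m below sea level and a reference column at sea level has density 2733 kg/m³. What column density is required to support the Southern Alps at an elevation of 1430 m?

2700 kg/m³

Pratt balance: ρ_ref D = ρ (D + h).
ρ = ρ_ref D/(D + h) = 2733 × 119000 m/(119000 m + 1430 m) = 2700 kg/m³.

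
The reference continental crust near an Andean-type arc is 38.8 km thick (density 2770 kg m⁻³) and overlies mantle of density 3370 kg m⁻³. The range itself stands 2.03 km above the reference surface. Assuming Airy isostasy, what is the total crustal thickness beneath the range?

Root depth r = h ρ_c / (ρ_m − ρ_c) = 2.03 km × 2770 / 600 = 9.372 km.
Total thickness = T + h + r = 38.8 km + 2.03 km + 9.372 km = 50.2 km.

50.2 km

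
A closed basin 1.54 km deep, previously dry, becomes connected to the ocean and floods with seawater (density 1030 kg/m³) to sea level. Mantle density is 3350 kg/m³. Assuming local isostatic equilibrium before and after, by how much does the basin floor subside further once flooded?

After flooding the water column is d + s deep. Its weight must equal the weight of mantle displaced by the extra subsidence s: (d + s) ρ_w = s ρ_m.
s = d ρ_w / (ρ_m − ρ_w) = 1.54 km × 1030/(3350 − 1030) = 0.684 km.

0.684 km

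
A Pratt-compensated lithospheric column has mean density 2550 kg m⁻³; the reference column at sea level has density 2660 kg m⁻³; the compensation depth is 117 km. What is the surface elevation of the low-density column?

5.05 km

ρ_ref D = ρ (D + h) → h = D (ρ_ref − ρ)/ρ.
h = 117 km × (2660 − 2550)/2550 = 5.05 km.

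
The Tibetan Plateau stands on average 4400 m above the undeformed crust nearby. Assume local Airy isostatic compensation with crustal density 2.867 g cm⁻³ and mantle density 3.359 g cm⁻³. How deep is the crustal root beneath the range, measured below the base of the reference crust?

25600 m

By Archimedes' principle applied to the lithosphere: the weight of the topography is balanced by the buoyancy of the root, ρ_c h = (ρ_m − ρ_c) r.
r = h · ρ_c / (ρ_m − ρ_c) = 4400 m × 2.867 / (3.359 − 2.867) = 25600 m.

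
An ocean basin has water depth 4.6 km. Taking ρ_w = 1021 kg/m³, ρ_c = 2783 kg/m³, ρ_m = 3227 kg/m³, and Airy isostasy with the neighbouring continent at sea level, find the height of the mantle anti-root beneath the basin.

18.3 km

Balancing pressure at the compensation depth: replacing crust with seawater at the top is compensated by replacing crust with mantle at the base: d (ρ_c − ρ_w) = a (ρ_m − ρ_c).
a = d (ρ_c − ρ_w)/(ρ_m − ρ_c) = 4.6 km × 1762/444 = 18.3 km.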